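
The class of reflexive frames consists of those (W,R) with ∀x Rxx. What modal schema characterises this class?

□p → p

This is reflexivity; the standard corresponding axiom is T: □p → p.
Suppose □p→p is valid. At any x set V(p)={w : Rxw}. Then □p holds at x, so p holds at x, i.e. Rxx.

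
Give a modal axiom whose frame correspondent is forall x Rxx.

A defining formula is □s → s (the T axiom).
Suppose □s→s is valid. At any x set V(s)={w : Rxw}. Then □s holds at x, so s holds at x, i.e. Rxx.

□s → s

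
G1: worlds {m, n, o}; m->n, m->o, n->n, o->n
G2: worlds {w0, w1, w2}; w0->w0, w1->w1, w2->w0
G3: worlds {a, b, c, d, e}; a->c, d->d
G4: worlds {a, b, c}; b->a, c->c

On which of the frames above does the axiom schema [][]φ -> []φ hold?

G2

This is the axiom for density; its first-order frame correspondent is forall x forall y (Rxy -> exists z (Rxz & Rzy)).
G1: fails — Rmo but no z with Rmz and Rzo.
G2: condition met.
G3: fails — Rac but no z with Raz and Rzc.
G4: fails — Rba but no z with Rbz and Rza.
Valid on: G2.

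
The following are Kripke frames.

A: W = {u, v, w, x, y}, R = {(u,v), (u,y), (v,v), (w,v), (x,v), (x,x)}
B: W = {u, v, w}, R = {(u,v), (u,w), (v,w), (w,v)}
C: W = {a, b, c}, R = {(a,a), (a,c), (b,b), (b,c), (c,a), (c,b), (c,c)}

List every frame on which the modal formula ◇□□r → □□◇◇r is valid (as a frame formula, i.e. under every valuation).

The schema corresponds to a generalized confluence (Geach) condition: ∀x ∀y ∀z ((xRy ∧ xR²z) → ∃w (yR²w ∧ zR²w)).
A: fails — uRy, uR²v but no t with yR²t and vR²t.
B: fails — uRv, uR²w but no t with vR²t and wR²t.
C: holds.
Valid on: C.

C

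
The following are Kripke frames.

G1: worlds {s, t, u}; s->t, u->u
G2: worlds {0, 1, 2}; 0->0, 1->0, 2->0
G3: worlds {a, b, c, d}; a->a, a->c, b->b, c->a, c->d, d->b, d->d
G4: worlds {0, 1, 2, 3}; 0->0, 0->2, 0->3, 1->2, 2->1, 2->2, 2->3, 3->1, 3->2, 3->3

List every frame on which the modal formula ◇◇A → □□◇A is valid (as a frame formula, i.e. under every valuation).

G1, G2

The schema corresponds to a generalized confluence (Geach) condition: ∀x ∀y ∀z ((xR²y ∧ xR²z) → ∃w (y = w ∧ zRw)).
G1: satisfies the condition.
G2: satisfies the condition.
G3: fails — aR²a, aR²d but no w with a=w and dRw.
G4: fails — 0R²0, 0R²1 but no w with 0=w and 1Rw.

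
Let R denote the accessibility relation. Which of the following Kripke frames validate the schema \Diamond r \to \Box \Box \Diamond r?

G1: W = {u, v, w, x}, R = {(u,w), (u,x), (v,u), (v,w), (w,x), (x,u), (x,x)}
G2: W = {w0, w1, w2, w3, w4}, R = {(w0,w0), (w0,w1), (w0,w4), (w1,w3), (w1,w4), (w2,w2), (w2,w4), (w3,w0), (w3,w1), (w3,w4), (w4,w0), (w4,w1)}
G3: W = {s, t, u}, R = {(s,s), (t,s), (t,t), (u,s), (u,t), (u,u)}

none

Frame correspondent (Sahlqvist): \forall x \forall y \forall z ((xRy \wedge x R^2 z) \to \exists w (y = w \wedge zRw)) — i.e. a generalized confluence (Geach) condition.
G1: fails — uRw, uR²x but no t with w=t and xRt.
G2: fails — w0Rw0, w0R²w1 but no w with w0=w and w1Rw.
G3: fails — tRt, tR²s but no w with t=w and sRw.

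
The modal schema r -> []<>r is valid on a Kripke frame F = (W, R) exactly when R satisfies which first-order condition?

Suppose r→□◇r is valid. Take Rxy and set V(r)={x}. Then r at x, so □◇r at x, so ◇r at y, so some z with Ryz has r; z=x, i.e. Ryx.
Conversely, on a frame with symmetry the schema holds at every world under every valuation.
So the correspondent is symmetry.

symmetry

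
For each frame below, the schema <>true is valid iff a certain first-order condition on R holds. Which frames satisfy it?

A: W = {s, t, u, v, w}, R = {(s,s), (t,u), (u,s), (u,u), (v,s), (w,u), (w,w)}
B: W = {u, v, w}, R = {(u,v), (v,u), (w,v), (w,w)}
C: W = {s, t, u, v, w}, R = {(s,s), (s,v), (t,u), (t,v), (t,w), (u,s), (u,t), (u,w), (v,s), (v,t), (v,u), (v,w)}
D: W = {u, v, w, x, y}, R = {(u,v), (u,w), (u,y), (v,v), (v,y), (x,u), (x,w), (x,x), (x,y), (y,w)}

The schema corresponds to seriality: forall x exists y Rxy.
A: satisfies the condition.
B: satisfies the condition.
C: fails — world w has no successor.
D: fails — world w has no successor.

A, B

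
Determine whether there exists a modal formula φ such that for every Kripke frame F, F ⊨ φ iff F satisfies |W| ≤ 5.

No — not modally definable

If a class were modally definable it would be closed under disjoint unions (Goldblatt–Thomason).
Any modal formula valid on each of 6 disjoint one-world frames is valid on their disjoint union (validity is preserved under disjoint unions). Each one-world frame has |W|=1≤5, but the union has |W|=6.
So the class is not modally definable.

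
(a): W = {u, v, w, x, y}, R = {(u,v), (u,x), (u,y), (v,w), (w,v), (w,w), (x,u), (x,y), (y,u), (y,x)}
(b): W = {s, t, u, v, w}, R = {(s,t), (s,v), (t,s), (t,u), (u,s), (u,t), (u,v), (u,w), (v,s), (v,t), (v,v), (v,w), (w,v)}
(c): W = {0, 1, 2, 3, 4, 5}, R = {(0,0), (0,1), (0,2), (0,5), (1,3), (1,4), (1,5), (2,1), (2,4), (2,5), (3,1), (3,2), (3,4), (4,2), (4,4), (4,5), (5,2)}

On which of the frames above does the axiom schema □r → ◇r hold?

(a), (b), (c)

The schema corresponds to seriality: ∀x ∃y Rxy.
(a): holds.
(b): holds.
(c): holds.
Valid on: (a), (b), (c).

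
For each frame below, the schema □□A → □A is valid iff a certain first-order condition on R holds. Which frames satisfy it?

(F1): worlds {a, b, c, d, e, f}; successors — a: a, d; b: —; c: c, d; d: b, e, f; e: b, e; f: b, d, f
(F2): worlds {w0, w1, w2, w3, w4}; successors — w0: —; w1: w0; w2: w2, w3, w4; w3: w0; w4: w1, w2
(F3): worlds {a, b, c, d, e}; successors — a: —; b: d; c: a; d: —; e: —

The schema corresponds to density: ∀x ∀y (Rxy → ∃z (Rxz ∧ Rzy)).
(F1): ✓.
(F2): fails — Rw1w0 but no z with Rw1z and Rzw0.
(F3): fails — Rca but no z with Rcz and Rza.
Valid on: (F1).

(F1)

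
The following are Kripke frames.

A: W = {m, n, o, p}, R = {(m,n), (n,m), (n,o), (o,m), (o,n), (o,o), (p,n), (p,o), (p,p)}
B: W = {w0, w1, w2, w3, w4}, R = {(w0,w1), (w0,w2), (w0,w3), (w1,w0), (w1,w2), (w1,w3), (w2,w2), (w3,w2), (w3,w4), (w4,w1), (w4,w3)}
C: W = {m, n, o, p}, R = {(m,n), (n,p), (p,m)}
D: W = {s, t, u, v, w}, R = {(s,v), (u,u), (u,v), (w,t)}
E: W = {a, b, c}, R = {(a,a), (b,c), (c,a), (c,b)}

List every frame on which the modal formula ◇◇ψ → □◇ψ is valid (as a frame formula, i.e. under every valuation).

C

This is the axiom for a generalized confluence (Geach) condition; its first-order frame correspondent is ∀x ∀y ∀z ((xR²y ∧ xRz) → ∃w (y = w ∧ zRw)).
A: fails — nR²m, nRm but no w with m=w and mRw.
B: fails — w0R²w0, w0Rw2 but no w with w0=w and w2Rw.
C: condition met.
D: fails — uR²u, uRv but no w* with u=w* and vRw*.
E: fails — cR²a, cRb but no w with a=w and bRw.
Valid on: C.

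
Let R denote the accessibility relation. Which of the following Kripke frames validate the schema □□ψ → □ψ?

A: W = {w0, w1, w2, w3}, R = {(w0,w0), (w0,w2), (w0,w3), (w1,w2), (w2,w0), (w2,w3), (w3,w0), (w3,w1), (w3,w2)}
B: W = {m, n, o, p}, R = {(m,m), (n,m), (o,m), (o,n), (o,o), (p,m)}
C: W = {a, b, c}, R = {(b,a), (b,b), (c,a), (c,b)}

This is the axiom for density; its first-order frame correspondent is ∀x ∀y (Rxy → ∃z (Rxz ∧ Rzy)).
A: fails — Rw1w2 but no z with Rw1z and Rzw2.
B: satisfies the condition.
C: satisfies the condition.
Valid on: B, C.

B, C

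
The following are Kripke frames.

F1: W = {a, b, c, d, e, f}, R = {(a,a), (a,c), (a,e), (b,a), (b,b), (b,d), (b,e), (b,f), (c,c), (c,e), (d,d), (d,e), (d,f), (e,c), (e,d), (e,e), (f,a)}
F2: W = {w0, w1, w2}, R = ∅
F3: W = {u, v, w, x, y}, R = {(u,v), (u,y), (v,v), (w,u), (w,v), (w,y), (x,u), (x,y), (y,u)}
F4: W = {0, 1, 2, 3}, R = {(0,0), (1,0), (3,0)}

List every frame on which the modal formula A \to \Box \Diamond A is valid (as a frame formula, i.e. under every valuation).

F2

The schema corresponds to symmetry: \forall x \forall y (Rxy \to Ryx).
F1: fails — Rbf but not Rfb.
F2: satisfies the condition.
F3: fails — Ruv but not Rvu.
F4: fails — R10 but not R01.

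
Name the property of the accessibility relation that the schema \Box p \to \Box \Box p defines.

This schema is the 4 axiom.
It corresponds to transitivity: \forall x \forall y \forall z (Rxy \wedge Ryz \to Rxz).

transitivity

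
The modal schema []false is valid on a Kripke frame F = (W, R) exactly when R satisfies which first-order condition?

Emptiness of R

□⊥ is valid iff no world has any successor (otherwise □⊥ fails at any world with one).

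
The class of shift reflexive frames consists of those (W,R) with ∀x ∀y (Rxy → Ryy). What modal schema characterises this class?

The condition is shift-reflexivity. The T□ schema □(□ψ → ψ) defines it.
Suppose □(□ψ→ψ) is valid. Take Rxy and set V(ψ)={w : Ryw}. Then at y, □ψ holds; since □(□ψ→ψ) at x, □ψ→ψ at y, so ψ at y, i.e. Ryy.

□(□ψ → ψ)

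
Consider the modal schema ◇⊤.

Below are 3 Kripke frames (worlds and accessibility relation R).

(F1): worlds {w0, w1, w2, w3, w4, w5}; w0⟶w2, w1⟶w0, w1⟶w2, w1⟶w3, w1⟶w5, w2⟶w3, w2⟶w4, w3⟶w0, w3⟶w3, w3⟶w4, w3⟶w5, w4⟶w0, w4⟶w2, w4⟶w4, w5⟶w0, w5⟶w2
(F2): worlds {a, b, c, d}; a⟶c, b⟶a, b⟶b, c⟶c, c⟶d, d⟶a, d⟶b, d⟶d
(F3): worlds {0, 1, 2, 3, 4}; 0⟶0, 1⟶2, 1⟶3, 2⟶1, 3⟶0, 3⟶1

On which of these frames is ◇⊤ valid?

Frame correspondent (Sahlqvist): ∀x ∃y Rxy — i.e. seriality.
(F1): condition met.
(F2): condition met.
(F3): fails — world 4 has no successor.
Valid on: (F1), (F2).

(F1), (F2)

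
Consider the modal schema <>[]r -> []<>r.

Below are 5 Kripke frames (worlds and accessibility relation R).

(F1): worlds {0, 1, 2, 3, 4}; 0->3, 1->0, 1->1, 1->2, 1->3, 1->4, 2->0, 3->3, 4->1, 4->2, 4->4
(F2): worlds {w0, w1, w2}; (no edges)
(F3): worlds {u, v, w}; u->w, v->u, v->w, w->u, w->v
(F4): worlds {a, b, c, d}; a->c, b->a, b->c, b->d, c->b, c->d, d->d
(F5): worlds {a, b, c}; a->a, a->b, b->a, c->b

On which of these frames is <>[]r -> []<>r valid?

Frame correspondent (Sahlqvist): forall x forall y forall z (Rxy & Rxz -> exists w (Ryw & Rzw)) — i.e. convergence.
(F1): fails — R10 and R12 but 0 and 2 have no common successor.
(F2): ✓.
(F3): fails — Rvw and Rvu but w and u have no common successor.
(F4): fails — Rbc and Rba but c and a have no common successor.
(F5): ✓.

(F2), (F5)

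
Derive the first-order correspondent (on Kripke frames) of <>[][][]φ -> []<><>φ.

This is a Sahlqvist (Geach-type) schema ◇^1□^3φ → □^1◇^2φ.
Minimal-valuation argument: fix x; take any y with xR^1y and any z with xR^1z. Set V(φ) to the set of worlds R-reachable from y in exactly 3 steps. Then □^3φ holds at y, so the antecedent holds at x; validity forces ◇^2φ at z, giving a w with zR^2w and yR^3w.
First-order correspondent: forall x forall y forall z ((xRy & xRz) -> exists w (y R^3 w & z R^2 w)).

forall x forall y forall z ((xRy & xRz) -> exists w (y R^3 w & z R^2 w))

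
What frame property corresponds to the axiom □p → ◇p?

seriality

This schema is the D axiom.
Its frame correspondent is seriality — ∀x ∃y Rxy.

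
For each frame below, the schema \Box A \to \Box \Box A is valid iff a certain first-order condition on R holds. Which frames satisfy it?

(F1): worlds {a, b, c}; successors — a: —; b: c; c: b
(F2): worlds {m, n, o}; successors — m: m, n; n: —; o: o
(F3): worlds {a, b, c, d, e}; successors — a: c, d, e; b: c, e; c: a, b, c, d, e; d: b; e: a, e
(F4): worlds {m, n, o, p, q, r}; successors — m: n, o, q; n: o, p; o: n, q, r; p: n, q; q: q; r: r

(F2)

Frame correspondent (Sahlqvist): \forall x \forall y \forall z (Rxy \wedge Ryz \to Rxz) — i.e. transitivity.
(F1): fails — Rbc and Rcb but not Rbb.
(F2): satisfies the condition.
(F3): fails — Rbc and Rcd but not Rbd.
(F4): fails — Ron and Rno but not Roo.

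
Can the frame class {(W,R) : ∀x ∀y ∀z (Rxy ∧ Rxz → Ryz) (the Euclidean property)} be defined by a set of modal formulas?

This is a Sahlqvist condition; the 5 axiom ◇r → □◇r defines it.
Suppose ◇r→□◇r is valid. Take Rxy, Rxz and set V(r)={y}. Then ◇r at x, so □◇r at x, so ◇r at z, so some w with Rzw has r; w=y, i.e. Rzy. By symmetry of the argument, Ryz.

Yes, by ◇r → □◇r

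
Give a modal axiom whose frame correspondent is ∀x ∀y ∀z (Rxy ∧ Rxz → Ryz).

This is the Euclidean property; the standard corresponding axiom is 5: ◇r → □◇r.

◇r → □◇r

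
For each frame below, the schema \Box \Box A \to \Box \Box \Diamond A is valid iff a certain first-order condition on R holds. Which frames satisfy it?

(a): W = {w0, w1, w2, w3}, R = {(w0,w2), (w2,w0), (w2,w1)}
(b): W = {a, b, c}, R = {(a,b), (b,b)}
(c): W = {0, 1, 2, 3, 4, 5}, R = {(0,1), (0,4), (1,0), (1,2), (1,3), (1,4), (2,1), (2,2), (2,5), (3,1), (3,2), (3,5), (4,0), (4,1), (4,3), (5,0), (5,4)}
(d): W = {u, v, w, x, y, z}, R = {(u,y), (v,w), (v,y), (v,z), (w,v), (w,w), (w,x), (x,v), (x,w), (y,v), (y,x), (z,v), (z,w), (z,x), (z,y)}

Frame correspondent (Sahlqvist): \forall x \forall z (x R^2 z \to \exists w (x R^2 w \wedge zRw)) — i.e. a generalized confluence (Geach) condition.
(a): fails — w0R²w0 but no w with w0R²w and w0Rw.
(b): condition met.
(c): condition met.
(d): fails — uR²v but no t with uR²t and vRt.
Valid on: (b), (c).

(b), (c)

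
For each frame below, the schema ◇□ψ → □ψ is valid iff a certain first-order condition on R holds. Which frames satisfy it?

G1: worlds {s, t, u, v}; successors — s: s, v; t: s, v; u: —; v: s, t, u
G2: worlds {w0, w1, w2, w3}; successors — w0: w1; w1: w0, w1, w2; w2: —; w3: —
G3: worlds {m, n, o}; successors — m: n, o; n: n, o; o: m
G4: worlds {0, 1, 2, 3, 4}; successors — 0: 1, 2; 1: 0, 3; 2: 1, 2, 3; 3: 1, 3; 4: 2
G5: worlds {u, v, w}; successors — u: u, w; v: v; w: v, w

Frame correspondent (Sahlqvist): ∀x ∀y ∀z (Rxy ∧ Rxz → Ryz) — i.e. the Euclidean property.
G1: fails — Rsv and Rsv but not Rvv.
G2: fails — Rw1w2 and Rw1w2 but not Rw2w2.
G3: fails — Rmo and Rmo but not Roo.
G4: fails — R01 and R02 but not R12.
G5: fails — Ruw and Ruu but not Rwu.

none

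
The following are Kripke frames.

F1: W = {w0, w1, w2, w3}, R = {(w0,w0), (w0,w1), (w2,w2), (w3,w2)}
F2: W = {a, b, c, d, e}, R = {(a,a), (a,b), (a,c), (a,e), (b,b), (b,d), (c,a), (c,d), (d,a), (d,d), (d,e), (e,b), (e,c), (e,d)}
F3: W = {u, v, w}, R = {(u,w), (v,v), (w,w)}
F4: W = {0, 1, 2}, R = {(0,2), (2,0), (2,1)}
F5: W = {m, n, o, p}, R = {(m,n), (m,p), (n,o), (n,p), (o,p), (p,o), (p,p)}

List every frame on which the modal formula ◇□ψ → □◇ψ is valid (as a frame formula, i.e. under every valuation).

F2, F3, F5

The schema corresponds to convergence: ∀x ∀y ∀z (Rxy ∧ Rxz → ∃w (Ryw ∧ Rzw)).
F1: fails — Rw0w1 and Rw0w1 but w1 and w1 have no common successor.
F2: ✓.
F3: ✓.
F4: fails — R20 and R21 but 0 and 1 have no common successor.
F5: ✓.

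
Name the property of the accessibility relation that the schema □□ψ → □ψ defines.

This schema is the C4 axiom.
Its frame correspondent is density — ∀x ∀y (Rxy → ∃z (Rxz ∧ Rzy)).

Density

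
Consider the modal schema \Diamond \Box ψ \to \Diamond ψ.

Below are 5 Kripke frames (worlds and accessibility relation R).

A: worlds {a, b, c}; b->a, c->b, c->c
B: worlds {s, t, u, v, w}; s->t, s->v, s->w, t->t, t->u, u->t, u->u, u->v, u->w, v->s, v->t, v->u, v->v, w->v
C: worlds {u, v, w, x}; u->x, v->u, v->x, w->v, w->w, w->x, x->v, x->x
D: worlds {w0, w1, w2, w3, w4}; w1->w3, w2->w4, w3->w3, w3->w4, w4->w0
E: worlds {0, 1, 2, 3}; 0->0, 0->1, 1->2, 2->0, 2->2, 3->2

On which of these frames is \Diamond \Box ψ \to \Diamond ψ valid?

B, C

Frame correspondent (Sahlqvist): \forall x \forall y (xRy \to \exists w (yRw \wedge xRw)) — i.e. a generalized confluence (Geach) condition.
A: fails — bRa but no w with aRw and bRw.
B: satisfies the condition.
C: satisfies the condition.
D: fails — w2Rw4 but no w with w4Rw and w2Rw.
E: fails — 0R1 but no w with 1Rw and 0Rw.
Valid on: B, C.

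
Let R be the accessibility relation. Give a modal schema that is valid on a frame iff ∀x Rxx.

This is reflexivity; the standard corresponding axiom is T: □r → r.
Suppose □r→r is valid. At any x set V(r)={w : Rxw}. Then □r holds at x, so r holds at x, i.e. Rxx.

□r → r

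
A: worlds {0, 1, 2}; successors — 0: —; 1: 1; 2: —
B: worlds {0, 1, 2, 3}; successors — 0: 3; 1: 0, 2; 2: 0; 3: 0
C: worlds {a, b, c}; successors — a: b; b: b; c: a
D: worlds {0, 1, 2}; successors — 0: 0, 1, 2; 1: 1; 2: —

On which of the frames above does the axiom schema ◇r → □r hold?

A, C

Frame correspondent (Sahlqvist): ∀x ∀y ∀z (Rxy ∧ Rxz → y = z) — i.e. partial functionality.
A: holds.
B: fails — 1 sees both 0 and 2.
C: holds.
D: fails — 0 sees both 0 and 1.
Valid on: A, C.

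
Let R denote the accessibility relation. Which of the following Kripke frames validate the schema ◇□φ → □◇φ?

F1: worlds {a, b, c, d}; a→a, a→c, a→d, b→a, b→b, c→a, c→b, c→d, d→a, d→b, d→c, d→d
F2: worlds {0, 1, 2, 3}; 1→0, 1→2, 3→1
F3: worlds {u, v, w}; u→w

F1

This is the axiom for convergence; its first-order frame correspondent is ∀x ∀y ∀z (Rxy ∧ Rxz → ∃w (Ryw ∧ Rzw)).
F1: condition met.
F2: fails — R12 and R12 but 2 and 2 have no common successor.
F3: fails — Ruw and Ruw but w and w have no common successor.
Valid on: F1.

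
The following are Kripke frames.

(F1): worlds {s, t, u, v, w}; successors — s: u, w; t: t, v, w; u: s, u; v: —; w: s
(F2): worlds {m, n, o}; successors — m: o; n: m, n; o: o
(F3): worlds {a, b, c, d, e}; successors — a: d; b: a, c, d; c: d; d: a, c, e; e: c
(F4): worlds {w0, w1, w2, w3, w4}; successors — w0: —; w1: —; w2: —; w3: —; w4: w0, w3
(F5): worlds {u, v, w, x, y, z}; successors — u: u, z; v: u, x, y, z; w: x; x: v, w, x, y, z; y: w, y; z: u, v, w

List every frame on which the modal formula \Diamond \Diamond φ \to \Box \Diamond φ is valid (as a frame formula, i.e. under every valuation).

This is the axiom for a generalized confluence (Geach) condition; its first-order frame correspondent is \forall x \forall y \forall z ((x R^2 y \wedge xRz) \to \exists w (y = w \wedge zRw)).
(F1): fails — sR²u, sRw but no w* with u=w* and wRw*.
(F2): fails — nR²m, nRm but no w with m=w and mRw.
(F3): fails — bR²a, bRa but no w with a=w and aRw.
(F4): holds.
(F5): fails — uR²v, uRu but no t with v=t and uRt.

(F4)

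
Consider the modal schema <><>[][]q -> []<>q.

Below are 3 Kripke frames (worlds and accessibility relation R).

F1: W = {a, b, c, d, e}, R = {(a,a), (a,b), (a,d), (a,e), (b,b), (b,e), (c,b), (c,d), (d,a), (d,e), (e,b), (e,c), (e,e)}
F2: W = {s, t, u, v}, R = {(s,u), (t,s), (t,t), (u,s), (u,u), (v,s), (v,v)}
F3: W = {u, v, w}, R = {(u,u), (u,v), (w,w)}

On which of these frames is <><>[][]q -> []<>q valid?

Frame correspondent (Sahlqvist): forall x forall y forall z ((x R^2 y & xRz) -> exists w (y R^2 w & zRw)) — i.e. a generalized confluence (Geach) condition.
F1: ✓.
F2: ✓.
F3: fails — uR²u, uRv but no t with uR²t and vRt.
Valid on: F1, F2.

F1, F2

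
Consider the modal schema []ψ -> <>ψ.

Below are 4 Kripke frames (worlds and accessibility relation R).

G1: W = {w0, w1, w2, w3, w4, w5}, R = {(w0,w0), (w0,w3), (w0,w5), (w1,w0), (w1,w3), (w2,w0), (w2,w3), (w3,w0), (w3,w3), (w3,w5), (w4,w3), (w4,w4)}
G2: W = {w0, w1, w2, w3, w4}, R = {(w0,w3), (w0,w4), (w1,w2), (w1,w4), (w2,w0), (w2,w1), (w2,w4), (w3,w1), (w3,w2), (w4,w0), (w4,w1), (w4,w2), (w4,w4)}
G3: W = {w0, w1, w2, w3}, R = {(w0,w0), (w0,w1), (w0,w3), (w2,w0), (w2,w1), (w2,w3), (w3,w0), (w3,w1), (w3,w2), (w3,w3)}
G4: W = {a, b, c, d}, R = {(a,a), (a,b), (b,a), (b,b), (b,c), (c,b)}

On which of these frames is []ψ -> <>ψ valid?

The schema corresponds to seriality: forall x exists y Rxy.
G1: fails — world w5 has no successor.
G2: holds.
G3: fails — world w1 has no successor.
G4: fails — world d has no successor.

G2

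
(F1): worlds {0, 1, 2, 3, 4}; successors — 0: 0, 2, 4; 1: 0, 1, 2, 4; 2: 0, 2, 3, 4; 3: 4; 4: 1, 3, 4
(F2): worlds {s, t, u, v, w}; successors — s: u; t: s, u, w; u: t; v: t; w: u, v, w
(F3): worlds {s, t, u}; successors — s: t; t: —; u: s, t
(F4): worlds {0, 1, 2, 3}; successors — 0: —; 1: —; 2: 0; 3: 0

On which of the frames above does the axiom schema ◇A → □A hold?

The schema corresponds to partial functionality: ∀x ∀y ∀z (Rxy ∧ Rxz → y = z).
(F1): fails — 0 sees both 0 and 2.
(F2): fails — t sees both s and u.
(F3): fails — u sees both s and t.
(F4): ✓.

(F4)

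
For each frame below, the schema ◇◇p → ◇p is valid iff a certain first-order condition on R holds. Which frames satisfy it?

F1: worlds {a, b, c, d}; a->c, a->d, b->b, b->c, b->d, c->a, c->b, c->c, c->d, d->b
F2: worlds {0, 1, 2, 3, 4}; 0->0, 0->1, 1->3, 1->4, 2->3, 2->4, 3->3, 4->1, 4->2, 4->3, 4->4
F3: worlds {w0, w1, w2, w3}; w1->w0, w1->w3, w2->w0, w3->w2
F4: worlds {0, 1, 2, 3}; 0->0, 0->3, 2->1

F4

This is the axiom for transitivity; its first-order frame correspondent is ∀x ∀y ∀z (Rxy ∧ Ryz → Rxz).
F1: fails — Rbc and Rca but not Rba.
F2: fails — R01 and R14 but not R04.
F3: fails — Rw3w2 and Rw2w0 but not Rw3w0.
F4: holds.
Valid on: F4.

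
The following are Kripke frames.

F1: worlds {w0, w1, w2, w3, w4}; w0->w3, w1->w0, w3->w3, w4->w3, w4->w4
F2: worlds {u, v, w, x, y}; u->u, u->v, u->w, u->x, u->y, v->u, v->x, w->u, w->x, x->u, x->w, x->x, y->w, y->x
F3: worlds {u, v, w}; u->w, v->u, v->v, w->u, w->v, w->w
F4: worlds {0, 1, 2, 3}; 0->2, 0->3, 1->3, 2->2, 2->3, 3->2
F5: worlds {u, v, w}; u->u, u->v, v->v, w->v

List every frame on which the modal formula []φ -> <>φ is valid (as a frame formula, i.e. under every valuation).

F2, F3, F4, F5

Frame correspondent (Sahlqvist): forall x exists y Rxy — i.e. seriality.
F1: fails — world w2 has no successor.
F2: ✓.
F3: ✓.
F4: ✓.
F5: ✓.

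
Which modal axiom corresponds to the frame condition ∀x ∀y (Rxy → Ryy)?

The condition is shift-reflexivity. The T□ schema □(□q → q) defines it.

□(□q → q)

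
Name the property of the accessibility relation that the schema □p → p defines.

This is the T axiom.
It corresponds to reflexivity: ∀x Rxx.

reflexivity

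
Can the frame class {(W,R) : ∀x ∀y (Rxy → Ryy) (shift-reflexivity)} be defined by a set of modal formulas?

Yes — defined by □(□r → r)

Yes: it is shift-reflexivity, defined by the T□ schema □(□r → r).
Suppose □(□r→r) is valid. Take Rxy and set V(r)={w : Ryw}. Then at y, □r holds; since □(□r→r) at x, □r→r at y, so r at y, i.e. Ryy.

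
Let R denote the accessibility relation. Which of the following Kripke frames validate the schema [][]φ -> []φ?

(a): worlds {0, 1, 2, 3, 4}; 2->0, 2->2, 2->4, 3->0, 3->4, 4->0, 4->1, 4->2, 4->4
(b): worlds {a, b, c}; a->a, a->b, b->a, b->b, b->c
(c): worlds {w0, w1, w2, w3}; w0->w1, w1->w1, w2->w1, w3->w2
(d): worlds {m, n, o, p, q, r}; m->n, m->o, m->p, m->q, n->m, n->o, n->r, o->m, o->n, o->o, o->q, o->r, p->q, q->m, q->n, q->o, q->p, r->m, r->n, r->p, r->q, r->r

The schema corresponds to density: forall x forall y (Rxy -> exists z (Rxz & Rzy)).
(a): condition met.
(b): condition met.
(c): fails — Rw3w2 but no z with Rw3z and Rzw2.
(d): fails — Rpq but no z with Rpz and Rzq.

(a), (b)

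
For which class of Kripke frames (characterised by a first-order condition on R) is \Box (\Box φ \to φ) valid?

shift-reflexivity: \forall x \forall y (Rxy \to Ryy)

Suppose □(□φ→φ) is valid. Take Rxy and set V(φ)={w : Ryw}. Then at y, □φ holds; since □(□φ→φ) at x, □φ→φ at y, so φ at y, i.e. Ryy.
Conversely, on a frame with shift-reflexivity the schema holds at every world under every valuation.
Frame condition: \forall x \forall y (Rxy \to Ryy).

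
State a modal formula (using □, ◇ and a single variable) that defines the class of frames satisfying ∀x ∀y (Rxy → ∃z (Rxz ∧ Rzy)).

A defining formula is □□ψ → □ψ (the C4 axiom).
Suppose □□ψ→□ψ is valid. Take Rxy and set V(ψ)={w : xR²w}. Then □□ψ at x, so □ψ at x, so ψ at y, i.e. ∃z(Rxz∧Rzy).

□□ψ → □ψ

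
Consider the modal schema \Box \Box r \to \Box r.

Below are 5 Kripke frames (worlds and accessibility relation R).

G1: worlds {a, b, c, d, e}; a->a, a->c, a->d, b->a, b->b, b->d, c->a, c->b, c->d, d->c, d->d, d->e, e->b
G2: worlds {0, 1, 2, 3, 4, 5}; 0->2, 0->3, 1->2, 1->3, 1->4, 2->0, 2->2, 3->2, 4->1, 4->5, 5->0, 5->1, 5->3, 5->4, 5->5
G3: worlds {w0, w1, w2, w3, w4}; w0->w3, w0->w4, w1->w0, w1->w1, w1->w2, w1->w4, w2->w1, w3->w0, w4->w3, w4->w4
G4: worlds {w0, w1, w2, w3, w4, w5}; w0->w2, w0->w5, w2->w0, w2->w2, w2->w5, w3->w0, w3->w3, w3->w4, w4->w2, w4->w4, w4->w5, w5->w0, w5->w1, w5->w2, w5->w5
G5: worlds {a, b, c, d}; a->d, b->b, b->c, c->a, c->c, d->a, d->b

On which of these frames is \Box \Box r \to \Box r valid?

G1, G4

This is the axiom for density; its first-order frame correspondent is \forall x \forall y (Rxy \to \exists z (Rxz \wedge Rzy)).
G1: ✓.
G2: fails — R14 but no z with R1z and Rz4.
G3: fails — Rw3w0 but no z with Rw3z and Rzw0.
G4: ✓.
G5: fails — Rad but no z with Raz and Rzd.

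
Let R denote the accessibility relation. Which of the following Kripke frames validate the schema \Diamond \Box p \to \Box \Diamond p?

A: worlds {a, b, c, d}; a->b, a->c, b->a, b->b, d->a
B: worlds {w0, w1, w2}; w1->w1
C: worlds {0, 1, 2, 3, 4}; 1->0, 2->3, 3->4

Frame correspondent (Sahlqvist): \forall x \forall y \forall z (Rxy \wedge Rxz \to \exists w (Ryw \wedge Rzw)) — i.e. convergence.
A: fails — Rab and Rac but b and c have no common successor.
B: ✓.
C: fails — R10 and R10 but 0 and 0 have no common successor.
Valid on: B.

B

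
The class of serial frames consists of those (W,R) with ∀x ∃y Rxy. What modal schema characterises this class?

The condition is seriality. The D schema □q → ◇q defines it.
Suppose □q→◇q is valid. At any x set V(q)=W. Then □q at x, so ◇q at x, so x has a successor.

□q → ◇q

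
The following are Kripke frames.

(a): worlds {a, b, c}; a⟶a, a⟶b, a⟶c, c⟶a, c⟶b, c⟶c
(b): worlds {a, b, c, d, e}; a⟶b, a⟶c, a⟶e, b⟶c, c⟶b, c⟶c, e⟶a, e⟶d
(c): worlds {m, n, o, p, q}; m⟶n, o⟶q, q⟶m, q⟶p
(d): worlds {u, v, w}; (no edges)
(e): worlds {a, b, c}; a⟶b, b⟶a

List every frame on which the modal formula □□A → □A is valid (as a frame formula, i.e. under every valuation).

(a), (d)

Frame correspondent (Sahlqvist): ∀x ∀y (Rxy → ∃z (Rxz ∧ Rzy)) — i.e. density.
(a): holds.
(b): fails — Rea but no z with Rez and Rza.
(c): fails — Rqp but no z with Rqz and Rzp.
(d): holds.
(e): fails — Rab but no z with Raz and Rzb.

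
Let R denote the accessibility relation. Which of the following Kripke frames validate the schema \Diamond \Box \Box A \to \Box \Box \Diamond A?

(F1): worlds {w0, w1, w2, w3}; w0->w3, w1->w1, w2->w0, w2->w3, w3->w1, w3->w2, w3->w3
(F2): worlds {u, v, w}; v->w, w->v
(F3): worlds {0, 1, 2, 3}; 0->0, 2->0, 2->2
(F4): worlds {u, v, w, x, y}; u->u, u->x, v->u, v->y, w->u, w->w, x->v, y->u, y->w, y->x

This is the axiom for a generalized confluence (Geach) condition; its first-order frame correspondent is \forall x \forall y \forall z ((xRy \wedge x R^2 z) \to \exists w (y R^2 w \wedge zRw)).
(F1): fails — w3Rw1, w3R²w0 but no w with w1R²w and w0Rw.
(F2): condition met.
(F3): condition met.
(F4): fails — uRx, uR²x but no t with xR²t and xRt.
Valid on: (F2), (F3).

(F2), (F3)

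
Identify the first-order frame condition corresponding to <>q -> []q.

partial functionality: forall x forall y forall z (Rxy & Rxz -> y = z)

Suppose ◇q→□q is valid. Take Rxy, Rxz and set V(q)={y}. Then ◇q at x, so □q at x, so q at z, i.e. z=y.
The converse is a direct semantic check.
Frame condition: forall x forall y forall z (Rxy & Rxz -> y = z).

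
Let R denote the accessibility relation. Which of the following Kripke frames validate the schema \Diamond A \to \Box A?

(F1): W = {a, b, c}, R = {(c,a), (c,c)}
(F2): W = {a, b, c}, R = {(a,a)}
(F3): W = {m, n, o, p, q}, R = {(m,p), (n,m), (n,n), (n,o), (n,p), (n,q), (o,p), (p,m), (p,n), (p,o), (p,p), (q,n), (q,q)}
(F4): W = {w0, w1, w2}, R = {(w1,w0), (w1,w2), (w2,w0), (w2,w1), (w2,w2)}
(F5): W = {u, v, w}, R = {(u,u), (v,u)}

(F2), (F5)

The schema corresponds to partial functionality: \forall x \forall y \forall z (Rxy \wedge Rxz \to y = z).
(F1): fails — c sees both a and c.
(F2): ✓.
(F3): fails — n sees both m and n.
(F4): fails — w1 sees both w0 and w2.
(F5): ✓.
Valid on: (F2), (F5).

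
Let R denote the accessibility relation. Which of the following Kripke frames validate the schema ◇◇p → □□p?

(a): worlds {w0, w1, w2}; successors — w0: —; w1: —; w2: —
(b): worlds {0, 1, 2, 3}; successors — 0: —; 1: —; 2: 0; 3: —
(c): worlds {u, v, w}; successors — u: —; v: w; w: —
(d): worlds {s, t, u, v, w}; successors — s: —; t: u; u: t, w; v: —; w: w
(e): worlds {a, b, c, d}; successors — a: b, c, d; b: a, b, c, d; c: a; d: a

The schema corresponds to a generalized confluence (Geach) condition: ∀x ∀y ∀z ((xR²y ∧ xR²z) → ∃w (y = w ∧ z = w)).
(a): ✓.
(b): ✓.
(c): ✓.
(d): fails — tR²t, tR²w but t ≠ w.
(e): fails — aR²a, aR²b but a ≠ b.
Valid on: (a), (b), (c).

(a), (b), (c)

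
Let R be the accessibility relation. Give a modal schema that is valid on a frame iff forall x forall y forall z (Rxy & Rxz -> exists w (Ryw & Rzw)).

This is convergence; the standard corresponding axiom is .2: ◇□p → □◇p.
Suppose ◇□p→□◇p is valid. Take Rxy, Rxz and set V(p)={w : Ryw}. Then □p at y so ◇□p at x, so □◇p at x, so ◇p at z, giving w with Rzw and Ryw.

◇□p → □◇p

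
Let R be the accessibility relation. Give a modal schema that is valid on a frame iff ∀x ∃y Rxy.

This is seriality; the standard corresponding axiom is D: □ψ → ◇ψ.
Suppose □ψ→◇ψ is valid. At any x set V(ψ)=W. Then □ψ at x, so ◇ψ at x, so x has a successor.

□ψ → ◇ψ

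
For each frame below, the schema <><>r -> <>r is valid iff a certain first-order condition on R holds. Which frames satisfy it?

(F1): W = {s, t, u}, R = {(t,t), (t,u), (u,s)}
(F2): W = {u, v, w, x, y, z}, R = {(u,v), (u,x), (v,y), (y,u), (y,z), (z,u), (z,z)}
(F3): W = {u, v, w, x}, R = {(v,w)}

Frame correspondent (Sahlqvist): forall x forall y forall z (Rxy & Ryz -> Rxz) — i.e. transitivity.
(F1): fails — Rtu and Rus but not Rts.
(F2): fails — Ruv and Rvy but not Ruy.
(F3): holds.

(F3)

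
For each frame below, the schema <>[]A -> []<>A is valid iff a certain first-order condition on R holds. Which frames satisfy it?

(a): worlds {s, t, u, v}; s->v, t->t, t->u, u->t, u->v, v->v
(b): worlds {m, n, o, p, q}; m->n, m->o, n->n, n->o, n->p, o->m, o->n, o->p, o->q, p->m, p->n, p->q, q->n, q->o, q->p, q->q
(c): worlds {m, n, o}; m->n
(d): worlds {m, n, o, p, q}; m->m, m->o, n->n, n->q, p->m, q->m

(b)

The schema corresponds to convergence: forall x forall y forall z (Rxy & Rxz -> exists w (Ryw & Rzw)).
(a): fails — Ruv and Rut but v and t have no common successor.
(b): holds.
(c): fails — Rmn and Rmn but n and n have no common successor.
(d): fails — Rmo and Rmo but o and o have no common successor.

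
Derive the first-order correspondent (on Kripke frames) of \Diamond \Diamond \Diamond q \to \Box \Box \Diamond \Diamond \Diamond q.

This is a Sahlqvist (Geach-type) schema ◇^3□^0q → □^2◇^3q.
Minimal-valuation argument: fix x; take any y with xR^3y and any z with xR^2z. Set V(q) to the set of worlds R-reachable from y in exactly 0 steps. Then □^0q holds at y, so the antecedent holds at x; validity forces ◇^3q at z, giving a w with zR^3w and yR^0w.
First-order correspondent: \forall x \forall y \forall z ((x R^3 y \wedge x R^2 z) \to \exists w (y = w \wedge z R^3 w)).

\forall x \forall y \forall z ((x R^3 y \wedge x R^2 z) \to \exists w (y = w \wedge z R^3 w))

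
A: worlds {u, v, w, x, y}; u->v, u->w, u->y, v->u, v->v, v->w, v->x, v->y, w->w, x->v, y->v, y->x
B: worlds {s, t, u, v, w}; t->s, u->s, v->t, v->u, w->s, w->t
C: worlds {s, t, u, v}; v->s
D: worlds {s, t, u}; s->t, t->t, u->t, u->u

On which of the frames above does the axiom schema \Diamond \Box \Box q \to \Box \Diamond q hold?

D

This is the axiom for a generalized confluence (Geach) condition; its first-order frame correspondent is \forall x \forall y \forall z ((xRy \wedge xRz) \to \exists w (y R^2 w \wedge zRw)).
A: fails — uRw, uRy but no t with wR²t and yRt.
B: fails — tRs, tRs but no w* with sR²w* and sRw*.
C: fails — vRs, vRs but no w with sR²w and sRw.
D: holds.
Valid on: D.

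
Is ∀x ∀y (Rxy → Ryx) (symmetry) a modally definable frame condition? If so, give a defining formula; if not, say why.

The condition is symmetry. A defining modal formula is p → □◇p.
Suppose p→□◇p is valid. Take Rxy and set V(p)={x}. Then p at x, so □◇p at x, so ◇p at y, so some z with Ryz has p; z=x, i.e. Ryx.

Yes, by p → □◇p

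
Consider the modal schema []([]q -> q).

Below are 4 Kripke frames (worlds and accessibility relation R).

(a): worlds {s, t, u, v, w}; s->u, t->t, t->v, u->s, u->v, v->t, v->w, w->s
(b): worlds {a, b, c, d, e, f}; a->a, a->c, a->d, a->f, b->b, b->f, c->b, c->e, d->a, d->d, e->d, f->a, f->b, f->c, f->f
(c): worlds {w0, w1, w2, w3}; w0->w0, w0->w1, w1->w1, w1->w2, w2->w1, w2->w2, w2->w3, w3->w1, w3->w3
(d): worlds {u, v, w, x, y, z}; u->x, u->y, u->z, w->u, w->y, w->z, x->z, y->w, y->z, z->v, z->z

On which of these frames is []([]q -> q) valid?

(c)

Frame correspondent (Sahlqvist): forall x forall y (Rxy -> Ryy) — i.e. shift-reflexivity.
(a): fails — Ruv but not Rvv.
(b): fails — Rfc but not Rcc.
(c): condition met.
(d): fails — Rwu but not Ruu.
Valid on: (c).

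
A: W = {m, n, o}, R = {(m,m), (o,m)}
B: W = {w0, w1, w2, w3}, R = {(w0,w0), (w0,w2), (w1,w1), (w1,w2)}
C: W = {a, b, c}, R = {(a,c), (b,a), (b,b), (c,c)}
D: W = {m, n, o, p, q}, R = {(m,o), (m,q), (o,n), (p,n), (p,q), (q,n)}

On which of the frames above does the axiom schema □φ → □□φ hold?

A, B

Frame correspondent (Sahlqvist): ∀x ∀y ∀z (Rxy ∧ Ryz → Rxz) — i.e. transitivity.
A: condition met.
B: condition met.
C: fails — Rba and Rac but not Rbc.
D: fails — Rmo and Ron but not Rmn.
Valid on: A, B.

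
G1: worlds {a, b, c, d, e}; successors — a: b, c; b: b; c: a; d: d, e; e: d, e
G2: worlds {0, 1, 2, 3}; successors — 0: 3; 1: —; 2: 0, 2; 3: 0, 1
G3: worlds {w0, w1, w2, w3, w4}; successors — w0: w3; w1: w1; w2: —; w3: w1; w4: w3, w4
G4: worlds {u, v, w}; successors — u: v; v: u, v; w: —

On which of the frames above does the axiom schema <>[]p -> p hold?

G4

Frame correspondent (Sahlqvist): forall x forall y (Rxy -> Ryx) — i.e. symmetry.
G1: fails — Rab but not Rba.
G2: fails — R31 but not R13.
G3: fails — Rw3w1 but not Rw1w3.
G4: condition met.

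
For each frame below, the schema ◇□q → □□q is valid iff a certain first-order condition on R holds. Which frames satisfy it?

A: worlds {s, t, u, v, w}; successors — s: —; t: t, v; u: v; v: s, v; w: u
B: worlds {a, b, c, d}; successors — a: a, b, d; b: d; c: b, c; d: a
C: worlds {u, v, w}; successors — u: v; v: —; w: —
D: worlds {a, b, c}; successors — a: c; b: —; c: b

The schema corresponds to a generalized confluence (Geach) condition: ∀x ∀y ∀z ((xRy ∧ xR²z) → ∃w (yRw ∧ z = w)).
A: fails — tRt, tR²s but no w* with tRw* and s=w*.
B: fails — aRb, aR²a but no w with bRw and a=w.
C: condition met.
D: condition met.
Valid on: C, D.

C, D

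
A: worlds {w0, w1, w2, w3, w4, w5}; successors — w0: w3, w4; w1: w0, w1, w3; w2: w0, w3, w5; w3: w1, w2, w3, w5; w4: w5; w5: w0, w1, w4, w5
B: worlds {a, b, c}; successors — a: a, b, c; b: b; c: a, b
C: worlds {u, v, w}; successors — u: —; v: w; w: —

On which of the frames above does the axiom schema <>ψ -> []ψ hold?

C

The schema corresponds to partial functionality: forall x forall y forall z (Rxy & Rxz -> y = z).
A: fails — w0 sees both w3 and w4.
B: fails — a sees both a and b.
C: satisfies the condition.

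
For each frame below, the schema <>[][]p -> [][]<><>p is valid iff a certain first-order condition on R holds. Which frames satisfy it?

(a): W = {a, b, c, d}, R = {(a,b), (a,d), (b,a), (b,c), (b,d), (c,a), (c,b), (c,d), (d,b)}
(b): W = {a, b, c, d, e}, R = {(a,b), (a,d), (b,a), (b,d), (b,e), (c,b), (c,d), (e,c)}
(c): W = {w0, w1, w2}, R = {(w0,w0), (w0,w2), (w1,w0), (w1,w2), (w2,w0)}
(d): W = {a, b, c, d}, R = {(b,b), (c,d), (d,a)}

(a), (c)

The schema corresponds to a generalized confluence (Geach) condition: forall x forall y forall z ((xRy & x R^2 z) -> exists w (y R^2 w & z R^2 w)).
(a): condition met.
(b): fails — aRb, aR²d but no w with bR²w and dR²w.
(c): condition met.
(d): fails — cRd, cR²a but no w with dR²w and aR²w.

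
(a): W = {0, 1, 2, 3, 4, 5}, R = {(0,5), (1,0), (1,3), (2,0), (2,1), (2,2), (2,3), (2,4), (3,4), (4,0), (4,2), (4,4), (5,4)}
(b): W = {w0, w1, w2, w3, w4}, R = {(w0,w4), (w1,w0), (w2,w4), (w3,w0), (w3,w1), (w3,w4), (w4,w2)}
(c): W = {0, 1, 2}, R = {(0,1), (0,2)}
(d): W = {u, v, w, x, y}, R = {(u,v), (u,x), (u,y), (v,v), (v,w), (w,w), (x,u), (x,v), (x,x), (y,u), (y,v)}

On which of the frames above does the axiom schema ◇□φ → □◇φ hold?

(d)

This is the axiom for convergence; its first-order frame correspondent is ∀x ∀y ∀z (Rxy ∧ Rxz → ∃w (Ryw ∧ Rzw)).
(a): fails — R10 and R13 but 0 and 3 have no common successor.
(b): fails — Rw3w1 and Rw3w0 but w1 and w0 have no common successor.
(c): fails — R01 and R01 but 1 and 1 have no common successor.
(d): satisfies the condition.
Valid on: (d).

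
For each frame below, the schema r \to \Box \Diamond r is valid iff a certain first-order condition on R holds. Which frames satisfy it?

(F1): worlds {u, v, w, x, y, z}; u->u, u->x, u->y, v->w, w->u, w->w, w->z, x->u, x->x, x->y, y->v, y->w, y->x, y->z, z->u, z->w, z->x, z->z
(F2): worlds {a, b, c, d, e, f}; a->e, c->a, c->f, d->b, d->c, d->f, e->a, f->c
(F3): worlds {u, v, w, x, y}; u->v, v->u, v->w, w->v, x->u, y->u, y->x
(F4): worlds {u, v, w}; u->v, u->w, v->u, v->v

none

Frame correspondent (Sahlqvist): \forall x \forall y (Rxy \to Ryx) — i.e. symmetry.
(F1): fails — Rwu but not Ruw.
(F2): fails — Rdc but not Rcd.
(F3): fails — Ryx but not Rxy.
(F4): fails — Ruw but not Rwu.
Valid on no frame.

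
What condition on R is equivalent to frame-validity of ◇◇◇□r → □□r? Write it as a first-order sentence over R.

This is a Sahlqvist (Geach-type) schema ◇^3□^1r → □^2◇^0r.
Minimal-valuation argument: fix x; take any y with xR^3y and any z with xR^2z. Set V(r) to the set of worlds R-reachable from y in exactly 1 step. Then □^1r holds at y, so the antecedent holds at x; validity forces ◇^0r at z, giving a w with zR^0w and yR^1w.
First-order correspondent: ∀x ∀y ∀z ((xR³y ∧ xR²z) → ∃w (yRw ∧ z = w)).

∀x ∀y ∀z ((xR³y ∧ xR²z) → ∃w (yRw ∧ z = w))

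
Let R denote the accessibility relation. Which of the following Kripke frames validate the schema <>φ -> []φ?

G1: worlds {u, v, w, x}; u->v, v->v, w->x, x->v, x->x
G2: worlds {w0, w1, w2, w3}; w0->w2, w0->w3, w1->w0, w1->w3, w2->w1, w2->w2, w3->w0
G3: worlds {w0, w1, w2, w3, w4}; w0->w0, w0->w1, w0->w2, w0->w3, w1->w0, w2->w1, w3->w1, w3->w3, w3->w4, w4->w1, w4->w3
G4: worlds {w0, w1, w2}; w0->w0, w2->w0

G4

Frame correspondent (Sahlqvist): forall x forall y forall z (Rxy & Rxz -> y = z) — i.e. partial functionality.
G1: fails — x sees both v and x.
G2: fails — w0 sees both w2 and w3.
G3: fails — w0 sees both w0 and w1.
G4: satisfies the condition.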